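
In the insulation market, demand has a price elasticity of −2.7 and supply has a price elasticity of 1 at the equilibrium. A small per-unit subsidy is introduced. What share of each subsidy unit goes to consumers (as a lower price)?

Consumer share = 10/37

For a small subsidy around the equilibrium, the benefit split depends on the relative slopes, which at a point are proportional to the elasticities.
Buyer share = εs/(εs + |εd|) = 1/(1 + 2.7) = 10/37; seller share = |εd|/(εs + |εd|) = 27/37.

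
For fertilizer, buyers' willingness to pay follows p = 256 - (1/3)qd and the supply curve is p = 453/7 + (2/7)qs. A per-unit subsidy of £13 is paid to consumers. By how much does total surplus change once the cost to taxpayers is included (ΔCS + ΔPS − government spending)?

Pre-subsidy: 256 - (1/3)q = 453/7 + (2/7)q gives q* = 309 and p* = 153.
With the rebate, buyers effectively pay pb = ps − 13, where ps is the price sellers receive.
On the curves, pb = 256 - (1/3)q and ps = 453/7 + (2/7)q; the wedge ps − pb = 13 gives 453/7 + (2/7)q − (256 - (1/3)q) = 13, so q' = 330.
Then pb = 256 − (1/3)·330 = 146 and ps = 453/7 + (2/7)·330 = 159.
ΔCS = ½(309 + 330)(153 − 146) = 2236.5; ΔPS = ½(309 + 330)(159 − 153) = 1917.
Government spending = 13 × 330 = 4290.
Net change = 2236.5 + 1917 − 4290 = -136.5. The loss equals the DWL triangle ½·13·21.

Net change in total surplus = -£136.5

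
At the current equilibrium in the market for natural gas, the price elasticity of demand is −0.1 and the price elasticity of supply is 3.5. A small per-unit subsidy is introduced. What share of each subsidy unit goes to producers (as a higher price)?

Producer share = 1/36

For a small subsidy around the equilibrium, the benefit split depends on the relative slopes, which at a point are proportional to the elasticities.
Buyer share = εs/(εs + |εd|) = 3.5/(3.5 + 0.1) = 35/36; seller share = |εd|/(εs + |εd|) = 1/36.
So producers capture 1/36 of the subsidy.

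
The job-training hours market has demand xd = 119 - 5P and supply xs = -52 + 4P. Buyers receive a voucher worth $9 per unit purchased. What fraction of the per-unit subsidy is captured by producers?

Producer share = 5/9

Pre-subsidy: 119 - 5P = -52 + 4P gives P* = 19, x* = 24.
With the rebate, buyers effectively pay Pb = Ps − 9, where Ps is the price sellers receive.
Demand in terms of Ps becomes xd = 119 − 5(Ps − 9) = 164 - 5Ps. Setting this equal to supply: 164 - 5Ps = -52 + 4Ps, so Ps = 24.
Buyers pay Pb = 24 − 9 = 15; x' = -52 + 4·24 = 44.
Buyers' price falls by P* − Pb = 19 − 15 = 4; sellers' price rises by Ps − P* = 24 − 19 = 5.
So producers capture 5/9 = 5/9 of each unit of subsidy.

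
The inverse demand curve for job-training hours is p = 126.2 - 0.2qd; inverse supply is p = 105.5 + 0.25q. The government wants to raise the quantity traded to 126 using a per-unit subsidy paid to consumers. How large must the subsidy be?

Required subsidy s = 36 per unit

At q = 126, from the demand curve buyers pay pb = 126.2 − 0.2·126 = 101; from the supply curve sellers need ps = 105.5 + 0.25·126 = 137.
The subsidy must fill the gap: s = ps − pb = 137 − 101 = 36.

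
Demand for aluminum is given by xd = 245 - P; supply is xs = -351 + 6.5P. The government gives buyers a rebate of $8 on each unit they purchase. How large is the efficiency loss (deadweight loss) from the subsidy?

Pre-subsidy: 245 - P = -351 + 6.5P gives P* = 1192/15, x* = 2483/15.
With the rebate, buyers effectively pay Pb = Ps − 8, where Ps is the price sellers receive.
Demand in terms of Ps becomes xd = 245 − 1(Ps − 8) = 253 - Ps. Setting this equal to supply: 253 - Ps = -351 + 6.5Ps, so Ps = 1208/15.
Buyers pay Pb = 1208/15 − 8 = 1088/15; x' = -351 + 6.5·(1208/15) = 2587/15.
The subsidy expands output by 2587/15 − 2483/15 = 104/15 past the efficient level; on those units the gap between marginal cost and willingness to pay runs from 0 up to 8.
DWL = ½ × 8 × 104/15 = 416/15.

Deadweight loss = 416/15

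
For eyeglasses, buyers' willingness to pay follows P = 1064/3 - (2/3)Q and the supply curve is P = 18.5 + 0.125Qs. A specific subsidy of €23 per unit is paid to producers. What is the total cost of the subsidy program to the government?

Pre-subsidy: 1064/3 - (2/3)Q = 18.5 + 0.125Q gives Q* = 8068/19 and P* = 1360/19.
With the subsidy, sellers receive Ps = Pb + 23 for each unit, where Pb is the price buyers pay.
On the curves, Pb = 1064/3 - (2/3)Q and Ps = 18.5 + 0.125Q; the wedge Ps − Pb = 23 gives 18.5 + 0.125Q − (1064/3 - (2/3)Q) = 23, so Q' = 8620/19.
Then Pb = 1064/3 − (2/3)·(8620/19) = 992/19 and Ps = 18.5 + 0.125·(8620/19) = 1429/19.
Government outlay = subsidy × quantity = 23 × 8620/19 = 198260/19.

Government cost = 198260/19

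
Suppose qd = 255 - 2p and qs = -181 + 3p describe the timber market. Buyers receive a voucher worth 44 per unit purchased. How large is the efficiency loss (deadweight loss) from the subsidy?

Pre-subsidy: 255 - 2p = -181 + 3p gives p* = 87.2, q* = 80.6.
With the rebate, buyers effectively pay pb = ps − 44, where ps is the price sellers receive.
Demand in terms of ps becomes qd = 255 − 2(ps − 44) = 343 - 2ps. Setting this equal to supply: 343 - 2ps = -181 + 3ps, so ps = 104.8.
Buyers pay pb = 104.8 − 44 = 60.8; q' = -181 + 3·104.8 = 133.4.
The subsidy expands output by 133.4 − 80.6 = 52.8 past the efficient level; on those units the gap between marginal cost and willingness to pay runs from 0 up to 44.
DWL = ½ × 44 × 52.8 = 1161.6.

Deadweight loss = 1161.6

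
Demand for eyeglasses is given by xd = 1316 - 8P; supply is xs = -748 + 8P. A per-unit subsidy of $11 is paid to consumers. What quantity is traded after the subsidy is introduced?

x' = 328

Pre-subsidy: 1316 - 8P = -748 + 8P gives P* = 129, x* = 284.
With the rebate, buyers effectively pay Pb = Ps − 11, where Ps is the price sellers receive.
Demand in terms of Ps becomes xd = 1316 − 8(Ps − 11) = 1404 - 8Ps. Setting this equal to supply: 1404 - 8Ps = -748 + 8Ps, so Ps = 134.5.
Buyers pay Pb = 134.5 − 11 = 123.5; x' = -748 + 8·134.5 = 328.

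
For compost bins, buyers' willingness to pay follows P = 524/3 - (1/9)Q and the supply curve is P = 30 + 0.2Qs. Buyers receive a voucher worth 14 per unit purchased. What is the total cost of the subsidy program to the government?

Pre-subsidy: 524/3 - (1/9)Q = 30 + 0.2Q gives Q* = 465 and P* = 123.
With the rebate, buyers effectively pay Pb = Ps − 14, where Ps is the price sellers receive.
On the curves, Pb = 524/3 - (1/9)Q and Ps = 30 + 0.2Q; the wedge Ps − Pb = 14 gives 30 + 0.2Q − (524/3 - (1/9)Q) = 14, so Q' = 510.
Then Pb = 524/3 − (1/9)·510 = 118 and Ps = 30 + 0.2·510 = 132.
Government outlay = subsidy × quantity = 14 × 510 = 7140.

Government cost = 7140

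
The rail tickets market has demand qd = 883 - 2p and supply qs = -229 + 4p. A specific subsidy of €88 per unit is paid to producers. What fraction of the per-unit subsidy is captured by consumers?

Consumer share = 2/3

Pre-subsidy: 883 - 2p = -229 + 4p gives p* = 556/3, q* = 1537/3.
With the subsidy, sellers receive ps = pb + 88 for each unit, where pb is the price buyers pay.
Supply in terms of pb becomes qs = -229 + 4(pb + 88) = 123 + 4pb. Setting this equal to demand: 883 - 2pb = 123 + 4pb, so pb = 380/3.
Sellers receive ps = 380/3 + 88 = 644/3; q' = 883 − 2·(380/3) = 1889/3.
Buyers' price falls by p* − pb = 556/3 − 380/3 = 176/3; sellers' price rises by ps − p* = 644/3 − 556/3 = 88/3.
So consumers capture (176/3)/88 = 2/3 of each unit of subsidy.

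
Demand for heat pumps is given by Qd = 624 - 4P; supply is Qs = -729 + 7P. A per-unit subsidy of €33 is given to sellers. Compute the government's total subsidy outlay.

Pre-subsidy: 624 - 4P = -729 + 7P gives P* = 123, Q* = 132.
With the subsidy, sellers receive Ps = Pb + 33 for each unit, where Pb is the price buyers pay.
Supply in terms of Pb becomes Qs = -729 + 7(Pb + 33) = -498 + 7Pb. Setting this equal to demand: 624 - 4Pb = -498 + 7Pb, so Pb = 102.
Sellers receive Ps = 102 + 33 = 135; Q' = 624 − 4·102 = 216.
Government outlay = subsidy × quantity = 33 × 216 = 7128.

Government cost = €7128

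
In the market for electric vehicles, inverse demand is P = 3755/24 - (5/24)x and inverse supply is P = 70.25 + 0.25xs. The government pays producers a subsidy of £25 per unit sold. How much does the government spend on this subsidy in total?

Pre-subsidy: 3755/24 - (5/24)x = 70.25 + 0.25x gives x* = 2069/11 and P* = 1290/11.
With the subsidy, sellers receive Ps = Pb + 25 for each unit, where Pb is the price buyers pay.
On the curves, Pb = 3755/24 - (5/24)x and Ps = 70.25 + 0.25x; the wedge Ps − Pb = 25 gives 70.25 + 0.25x − (3755/24 - (5/24)x) = 25, so x' = 2669/11.
Then Pb = 3755/24 − (5/24)·(2669/11) = 1165/11 and Ps = 70.25 + 0.25·(2669/11) = 1440/11.
Government outlay = subsidy × quantity = 25 × 2669/11 = 66725/11.

Government cost = 66725/11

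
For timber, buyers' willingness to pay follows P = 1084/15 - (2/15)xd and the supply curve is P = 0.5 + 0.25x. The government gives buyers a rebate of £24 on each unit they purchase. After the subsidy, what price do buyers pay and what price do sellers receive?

Pre-subsidy: 1084/15 - (2/15)x = 0.5 + 0.25x gives x* = 4306/23 and P* = 1088/23.
With the rebate, buyers effectively pay Pb = Ps − 24, where Ps is the price sellers receive.
On the curves, Pb = 1084/15 - (2/15)x and Ps = 0.5 + 0.25x; the wedge Ps − Pb = 24 gives 0.5 + 0.25x − (1084/15 - (2/15)x) = 24, so x' = 5746/23.
Then Pb = 1084/15 − (2/15)·(5746/23) = 896/23 and Ps = 0.5 + 0.25·(5746/23) = 1448/23.

Buyers pay 896/23; sellers receive 1448/23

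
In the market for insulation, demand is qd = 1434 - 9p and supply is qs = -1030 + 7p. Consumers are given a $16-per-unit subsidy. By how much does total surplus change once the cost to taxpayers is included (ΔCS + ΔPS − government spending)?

Net change in total surplus = -$504

Pre-subsidy: 1434 - 9p = -1030 + 7p gives p* = 154, q* = 48.
With the rebate, buyers effectively pay pb = ps − 16, where ps is the price sellers receive.
Demand in terms of ps becomes qd = 1434 − 9(ps − 16) = 1578 - 9ps. Setting this equal to supply: 1578 - 9ps = -1030 + 7ps, so ps = 163.
Buyers pay pb = 163 − 16 = 147; q' = -1030 + 7·163 = 111.
ΔCS = ½(48 + 111)(154 − 147) = 556.5; ΔPS = ½(48 + 111)(163 − 154) = 715.5.
Government spending = 16 × 111 = 1776.
Net change = 556.5 + 715.5 − 1776 = -504. The loss equals the DWL triangle ½·16·63.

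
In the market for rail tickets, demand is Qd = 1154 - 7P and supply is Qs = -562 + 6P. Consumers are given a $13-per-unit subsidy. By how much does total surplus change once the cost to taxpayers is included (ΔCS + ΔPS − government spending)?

Net change in total surplus = -$273

Pre-subsidy: 1154 - 7P = -562 + 6P gives P* = 132, Q* = 230.
With the rebate, buyers effectively pay Pb = Ps − 13, where Ps is the price sellers receive.
Demand in terms of Ps becomes Qd = 1154 − 7(Ps − 13) = 1245 - 7Ps. Setting this equal to supply: 1245 - 7Ps = -562 + 6Ps, so Ps = 139.
Buyers pay Pb = 139 − 13 = 126; Q' = -562 + 6·139 = 272.
ΔCS = ½(230 + 272)(132 − 126) = 1506; ΔPS = ½(230 + 272)(139 − 132) = 1757.
Government spending = 13 × 272 = 3536.
Net change = 1506 + 1757 − 3536 = -273. The loss equals the DWL triangle ½·13·42.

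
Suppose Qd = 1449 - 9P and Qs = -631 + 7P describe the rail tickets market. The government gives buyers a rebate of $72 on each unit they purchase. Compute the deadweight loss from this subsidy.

Pre-subsidy: 1449 - 9P = -631 + 7P gives P* = 130, Q* = 279.
With the rebate, buyers effectively pay Pb = Ps − 72, where Ps is the price sellers receive.
Demand in terms of Ps becomes Qd = 1449 − 9(Ps − 72) = 2097 - 9Ps. Setting this equal to supply: 2097 - 9Ps = -631 + 7Ps, so Ps = 170.5.
Buyers pay Pb = 170.5 − 72 = 98.5; Q' = -631 + 7·170.5 = 562.5.
The subsidy expands output by 562.5 − 279 = 283.5 past the efficient level; on those units the gap between marginal cost and willingness to pay runs from 0 up to 72.
DWL = ½ × 72 × 283.5 = 10206.

Deadweight loss = $10206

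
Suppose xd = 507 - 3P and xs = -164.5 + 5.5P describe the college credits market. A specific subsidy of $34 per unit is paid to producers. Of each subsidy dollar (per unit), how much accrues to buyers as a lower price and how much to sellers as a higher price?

Buyers gain $22 per unit; sellers gain $12 per unit

Pre-subsidy: 507 - 3P = -164.5 + 5.5P gives P* = 79, x* = 270.
With the subsidy, sellers receive Ps = Pb + 34 for each unit, where Pb is the price buyers pay.
Supply in terms of Pb becomes xs = -164.5 + 5.5(Pb + 34) = 22.5 + 5.5Pb. Setting this equal to demand: 507 - 3Pb = 22.5 + 5.5Pb, so Pb = 57.
Sellers receive Ps = 57 + 34 = 91; x' = 507 − 3·57 = 336.
Buyers' price falls by P* − Pb = 79 − 57 = 22; sellers' price rises by Ps − P* = 91 − 79 = 12.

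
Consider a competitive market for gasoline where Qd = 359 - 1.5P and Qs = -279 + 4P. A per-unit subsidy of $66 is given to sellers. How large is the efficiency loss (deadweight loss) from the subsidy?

Deadweight loss = $2376

Pre-subsidy: 359 - 1.5P = -279 + 4P gives P* = 116, Q* = 185.
With the subsidy, sellers receive Ps = Pb + 66 for each unit, where Pb is the price buyers pay.
Supply in terms of Pb becomes Qs = -279 + 4(Pb + 66) = -15 + 4Pb. Setting this equal to demand: 359 - 1.5Pb = -15 + 4Pb, so Pb = 68.
Sellers receive Ps = 68 + 66 = 134; Q' = 359 − 1.5·68 = 257.
The subsidy expands output by 257 − 185 = 72 past the efficient level; on those units the gap between marginal cost and willingness to pay runs from 0 up to 66.
DWL = ½ × 66 × 72 = 2376.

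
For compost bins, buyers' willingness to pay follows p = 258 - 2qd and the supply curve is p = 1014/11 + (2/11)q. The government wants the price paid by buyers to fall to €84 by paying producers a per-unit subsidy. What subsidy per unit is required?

At a buyer price of 84, quantity demanded is 129 − 0.5·84 = 87.
Sellers supply 87 only when they receive ps = 1014/11 + (2/11)·87 = 108.
s = ps − pb = 108 − 84 = 24.

Required subsidy s = €24 per unit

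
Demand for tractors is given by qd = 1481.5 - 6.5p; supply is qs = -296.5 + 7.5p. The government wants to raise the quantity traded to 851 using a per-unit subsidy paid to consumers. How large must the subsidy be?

Required subsidy s = 56 per unit

At q = 851, invert demand for the buyer price: pb = (1481.5 − 851)/6.5 = 97; invert supply for the seller price: ps = (851 − (-296.5))/7.5 = 153.
The subsidy must fill the gap: s = ps − pb = 153 − 97 = 56.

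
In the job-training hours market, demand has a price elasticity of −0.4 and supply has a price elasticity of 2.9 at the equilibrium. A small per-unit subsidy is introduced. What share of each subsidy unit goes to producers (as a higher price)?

For a small subsidy around the equilibrium, the benefit split depends on the relative slopes, which at a point are proportional to the elasticities.
Buyer share = εs/(εs + |εd|) = 2.9/(2.9 + 0.4) = 29/33; seller share = |εd|/(εs + |εd|) = 4/33.
So producers capture 4/33 of the subsidy.

Producer share = 4/33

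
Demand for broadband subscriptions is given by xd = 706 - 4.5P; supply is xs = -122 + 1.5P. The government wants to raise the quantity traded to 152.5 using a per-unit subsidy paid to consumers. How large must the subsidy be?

At x = 152.5, invert demand for the buyer price: Pb = (706 − 152.5)/4.5 = 123; invert supply for the seller price: Ps = (152.5 − (-122))/1.5 = 183.
The subsidy must fill the gap: s = Ps − Pb = 183 − 123 = 60.

Required subsidy s = 60 per unit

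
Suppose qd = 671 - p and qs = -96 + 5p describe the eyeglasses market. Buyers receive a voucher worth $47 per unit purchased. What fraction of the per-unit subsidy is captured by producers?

Pre-subsidy: 671 - p = -96 + 5p gives p* = 767/6, q* = 3259/6.
With the rebate, buyers effectively pay pb = ps − 47, where ps is the price sellers receive.
Demand in terms of ps becomes qd = 671 − 1(ps − 47) = 718 - ps. Setting this equal to supply: 718 - ps = -96 + 5ps, so ps = 407/3.
Buyers pay pb = 407/3 − 47 = 266/3; q' = -96 + 5·(407/3) = 1747/3.
Buyers' price falls by p* − pb = 767/6 − 266/3 = 235/6; sellers' price rises by ps − p* = 407/3 − 767/6 = 47/6.
So producers capture (47/6)/47 = 1/6 of each unit of subsidy.

Producer share = 1/6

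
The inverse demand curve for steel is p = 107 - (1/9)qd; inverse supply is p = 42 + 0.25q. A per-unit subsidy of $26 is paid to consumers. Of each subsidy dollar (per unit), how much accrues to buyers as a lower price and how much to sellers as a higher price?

Buyers gain $8 per unit; sellers gain $18 per unit

Pre-subsidy: 107 - (1/9)q = 42 + 0.25q gives q* = 180 and p* = 87.
With the rebate, buyers effectively pay pb = ps − 26, where ps is the price sellers receive.
On the curves, pb = 107 - (1/9)q and ps = 42 + 0.25q; the wedge ps − pb = 26 gives 42 + 0.25q − (107 - (1/9)q) = 26, so q' = 252.
Then pb = 107 − (1/9)·252 = 79 and ps = 42 + 0.25·252 = 105.
Buyers' price falls by p* − pb = 87 − 79 = 8; sellers' price rises by ps − p* = 105 − 87 = 18.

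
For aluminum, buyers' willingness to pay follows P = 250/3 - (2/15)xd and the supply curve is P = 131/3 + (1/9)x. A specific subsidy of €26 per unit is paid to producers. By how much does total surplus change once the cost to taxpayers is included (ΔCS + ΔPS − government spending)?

Pre-subsidy: 250/3 - (2/15)x = 131/3 + (1/9)x gives x* = 1785/11 and P* = 2036/33.
With the subsidy, sellers receive Ps = Pb + 26 for each unit, where Pb is the price buyers pay.
On the curves, Pb = 250/3 - (2/15)x and Ps = 131/3 + (1/9)x; the wedge Ps − Pb = 26 gives 131/3 + (1/9)x − (250/3 - (2/15)x) = 26, so x' = 2955/11.
Then Pb = 250/3 − (2/15)·(2955/11) = 1568/33 and Ps = 131/3 + (1/9)·(2955/11) = 2426/33.
ΔCS = ½(1785/11 + 2955/11)(2036/33 − 1568/33) = 369720/121; ΔPS = ½(1785/11 + 2955/11)(2426/33 − 2036/33) = 308100/121.
Government spending = 26 × 2955/11 = 76830/11.
Net change = 369720/121 + 308100/121 − 76830/11 = -15210/11. The loss equals the DWL triangle ½·26·1170/11.

Net change in total surplus = -15210/11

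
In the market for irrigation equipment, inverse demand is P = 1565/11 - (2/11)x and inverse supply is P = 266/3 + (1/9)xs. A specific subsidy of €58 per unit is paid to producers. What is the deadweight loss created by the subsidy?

Deadweight loss = €5742

Pre-subsidy: 1565/11 - (2/11)x = 266/3 + (1/9)x gives x* = 183 and P* = 109.
With the subsidy, sellers receive Ps = Pb + 58 for each unit, where Pb is the price buyers pay.
On the curves, Pb = 1565/11 - (2/11)x and Ps = 266/3 + (1/9)x; the wedge Ps − Pb = 58 gives 266/3 + (1/9)x − (1565/11 - (2/11)x) = 58, so x' = 381.
Then Pb = 1565/11 − (2/11)·381 = 73 and Ps = 266/3 + (1/9)·381 = 131.
The subsidy expands output by 381 − 183 = 198 past the efficient level; on those units the gap between marginal cost and willingness to pay runs from 0 up to 58.
DWL = ½ × 58 × 198 = 5742.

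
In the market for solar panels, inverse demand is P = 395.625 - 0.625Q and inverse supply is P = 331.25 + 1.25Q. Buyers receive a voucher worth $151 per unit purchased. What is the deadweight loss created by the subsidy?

Deadweight loss = 91204/15

Pre-subsidy: 395.625 - 0.625Q = 331.25 + 1.25Q gives Q* = 103/3 and P* = 2245/6.
With the rebate, buyers effectively pay Pb = Ps − 151, where Ps is the price sellers receive.
On the curves, Pb = 395.625 - 0.625Q and Ps = 331.25 + 1.25Q; the wedge Ps − Pb = 151 gives 331.25 + 1.25Q − (395.625 - 0.625Q) = 151, so Q' = 1723/15.
Then Pb = 395.625 − 0.625·(1723/15) = 1943/6 and Ps = 331.25 + 1.25·(1723/15) = 2849/6.
The subsidy expands output by 1723/15 − 103/3 = 1208/15 past the efficient level; on those units the gap between marginal cost and willingness to pay runs from 0 up to 151.
DWL = ½ × 151 × 1208/15 = 91204/15.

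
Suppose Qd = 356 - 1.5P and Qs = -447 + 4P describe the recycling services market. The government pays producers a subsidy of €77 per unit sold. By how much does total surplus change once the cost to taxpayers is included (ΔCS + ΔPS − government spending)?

Pre-subsidy: 356 - 1.5P = -447 + 4P gives P* = 146, Q* = 137.
With the subsidy, sellers receive Ps = Pb + 77 for each unit, where Pb is the price buyers pay.
Supply in terms of Pb becomes Qs = -447 + 4(Pb + 77) = -139 + 4Pb. Setting this equal to demand: 356 - 1.5Pb = -139 + 4Pb, so Pb = 90.
Sellers receive Ps = 90 + 77 = 167; Q' = 356 − 1.5·90 = 221.
ΔCS = ½(137 + 221)(146 − 90) = 10024; ΔPS = ½(137 + 221)(167 − 146) = 3759.
Government spending = 77 × 221 = 17017.
Net change = 10024 + 3759 − 17017 = -3234. The loss equals the DWL triangle ½·77·84.

Net change in total surplus = -€3234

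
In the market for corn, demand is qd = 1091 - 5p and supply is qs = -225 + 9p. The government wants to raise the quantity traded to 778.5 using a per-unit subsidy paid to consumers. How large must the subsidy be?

Required subsidy s = 49 per unit

At q = 778.5, invert demand for the buyer price: pb = (1091 − 778.5)/5 = 62.5; invert supply for the seller price: ps = (778.5 − (-225))/9 = 111.5.
The subsidy must fill the gap: s = ps − pb = 111.5 − 62.5 = 49.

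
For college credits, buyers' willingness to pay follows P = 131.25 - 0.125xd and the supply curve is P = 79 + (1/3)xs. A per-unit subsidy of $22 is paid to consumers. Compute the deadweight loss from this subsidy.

Pre-subsidy: 131.25 - 0.125x = 79 + (1/3)x gives x* = 114 and P* = 117.
With the rebate, buyers effectively pay Pb = Ps − 22, where Ps is the price sellers receive.
On the curves, Pb = 131.25 - 0.125x and Ps = 79 + (1/3)x; the wedge Ps − Pb = 22 gives 79 + (1/3)x − (131.25 - 0.125x) = 22, so x' = 162.
Then Pb = 131.25 − 0.125·162 = 111 and Ps = 79 + (1/3)·162 = 133.
The subsidy expands output by 162 − 114 = 48 past the efficient level; on those units the gap between marginal cost and willingness to pay runs from 0 up to 22.
DWL = ½ × 22 × 48 = 528.

Deadweight loss = $528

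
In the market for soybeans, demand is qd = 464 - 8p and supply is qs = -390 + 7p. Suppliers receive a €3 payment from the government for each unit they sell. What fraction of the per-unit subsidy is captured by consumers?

Pre-subsidy: 464 - 8p = -390 + 7p gives p* = 854/15, q* = 128/15.
With the subsidy, sellers receive ps = pb + 3 for each unit, where pb is the price buyers pay.
Supply in terms of pb becomes qs = -390 + 7(pb + 3) = -369 + 7pb. Setting this equal to demand: 464 - 8pb = -369 + 7pb, so pb = 833/15.
Sellers receive ps = 833/15 + 3 = 878/15; q' = 464 − 8·(833/15) = 296/15.
Buyers' price falls by p* − pb = 854/15 − 833/15 = 1.4; sellers' price rises by ps − p* = 878/15 − 854/15 = 1.6.
So consumers capture 1.4/3 = 7/15 of each unit of subsidy.

Consumer share = 7/15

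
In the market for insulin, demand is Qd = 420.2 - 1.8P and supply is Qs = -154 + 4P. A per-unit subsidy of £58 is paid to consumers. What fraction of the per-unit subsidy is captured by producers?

Producer share = 9/29

Pre-subsidy: 420.2 - 1.8P = -154 + 4P gives P* = 99, Q* = 242.
With the rebate, buyers effectively pay Pb = Ps − 58, where Ps is the price sellers receive.
Demand in terms of Ps becomes Qd = 420.2 − 1.8(Ps − 58) = 524.6 - 1.8Ps. Setting this equal to supply: 524.6 - 1.8Ps = -154 + 4Ps, so Ps = 117.
Buyers pay Pb = 117 − 58 = 59; Q' = -154 + 4·117 = 314.
Buyers' price falls by P* − Pb = 99 − 59 = 40; sellers' price rises by Ps − P* = 117 − 99 = 18.
So producers capture 18/58 = 9/29 of each unit of subsidy.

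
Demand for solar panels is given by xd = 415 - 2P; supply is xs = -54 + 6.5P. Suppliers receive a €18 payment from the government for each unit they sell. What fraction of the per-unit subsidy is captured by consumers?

Pre-subsidy: 415 - 2P = -54 + 6.5P gives P* = 938/17, x* = 5179/17.
With the subsidy, sellers receive Ps = Pb + 18 for each unit, where Pb is the price buyers pay.
Supply in terms of Pb becomes xs = -54 + 6.5(Pb + 18) = 63 + 6.5Pb. Setting this equal to demand: 415 - 2Pb = 63 + 6.5Pb, so Pb = 704/17.
Sellers receive Ps = 704/17 + 18 = 1010/17; x' = 415 − 2·(704/17) = 5647/17.
Buyers' price falls by P* − Pb = 938/17 − 704/17 = 234/17; sellers' price rises by Ps − P* = 1010/17 − 938/17 = 72/17.
So consumers capture (234/17)/18 = 13/17 of each unit of subsidy.

Consumer share = 13/17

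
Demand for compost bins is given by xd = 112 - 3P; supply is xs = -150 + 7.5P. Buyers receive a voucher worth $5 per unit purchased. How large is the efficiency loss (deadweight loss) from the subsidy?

Pre-subsidy: 112 - 3P = -150 + 7.5P gives P* = 524/21, x* = 260/7.
With the rebate, buyers effectively pay Pb = Ps − 5, where Ps is the price sellers receive.
Demand in terms of Ps becomes xd = 112 − 3(Ps − 5) = 127 - 3Ps. Setting this equal to supply: 127 - 3Ps = -150 + 7.5Ps, so Ps = 554/21.
Buyers pay Pb = 554/21 − 5 = 449/21; x' = -150 + 7.5·(554/21) = 335/7.
The subsidy expands output by 335/7 − 260/7 = 75/7 past the efficient level; on those units the gap between marginal cost and willingness to pay runs from 0 up to 5.
DWL = ½ × 5 × 75/7 = 375/14.

Deadweight loss = 375/14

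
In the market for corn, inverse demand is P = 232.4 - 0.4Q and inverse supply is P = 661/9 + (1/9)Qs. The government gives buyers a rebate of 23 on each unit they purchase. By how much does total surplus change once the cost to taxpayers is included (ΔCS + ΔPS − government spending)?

Pre-subsidy: 232.4 - 0.4Q = 661/9 + (1/9)Q gives Q* = 311 and P* = 108.
With the rebate, buyers effectively pay Pb = Ps − 23, where Ps is the price sellers receive.
On the curves, Pb = 232.4 - 0.4Q and Ps = 661/9 + (1/9)Q; the wedge Ps − Pb = 23 gives 661/9 + (1/9)Q − (232.4 - 0.4Q) = 23, so Q' = 356.
Then Pb = 232.4 − 0.4·356 = 90 and Ps = 661/9 + (1/9)·356 = 113.
ΔCS = ½(311 + 356)(108 − 90) = 6003; ΔPS = ½(311 + 356)(113 − 108) = 1667.5.
Government spending = 23 × 356 = 8188.
Net change = 6003 + 1667.5 − 8188 = -517.5. The loss equals the DWL triangle ½·23·45.

Net change in total surplus = -517.5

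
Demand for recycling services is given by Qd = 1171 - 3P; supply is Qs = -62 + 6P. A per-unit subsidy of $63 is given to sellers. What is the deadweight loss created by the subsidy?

Deadweight loss = $3969

Pre-subsidy: 1171 - 3P = -62 + 6P gives P* = 137, Q* = 760.
With the subsidy, sellers receive Ps = Pb + 63 for each unit, where Pb is the price buyers pay.
Supply in terms of Pb becomes Qs = -62 + 6(Pb + 63) = 316 + 6Pb. Setting this equal to demand: 1171 - 3Pb = 316 + 6Pb, so Pb = 95.
Sellers receive Ps = 95 + 63 = 158; Q' = 1171 − 3·95 = 886.
The subsidy expands output by 886 − 760 = 126 past the efficient level; on those units the gap between marginal cost and willingness to pay runs from 0 up to 63.
DWL = ½ × 63 × 126 = 3969.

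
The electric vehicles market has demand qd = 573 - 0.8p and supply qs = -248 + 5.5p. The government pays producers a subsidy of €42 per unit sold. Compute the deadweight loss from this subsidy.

Pre-subsidy: 573 - 0.8p = -248 + 5.5p gives p* = 8210/63, q* = 29531/63.
With the subsidy, sellers receive ps = pb + 42 for each unit, where pb is the price buyers pay.
Supply in terms of pb becomes qs = -248 + 5.5(pb + 42) = -17 + 5.5pb. Setting this equal to demand: 573 - 0.8pb = -17 + 5.5pb, so pb = 5900/63.
Sellers receive ps = 5900/63 + 42 = 8546/63; q' = 573 − 0.8·(5900/63) = 31379/63.
The subsidy expands output by 31379/63 − 29531/63 = 88/3 past the efficient level; on those units the gap between marginal cost and willingness to pay runs from 0 up to 42.
DWL = ½ × 42 × 88/3 = 616.

Deadweight loss = €616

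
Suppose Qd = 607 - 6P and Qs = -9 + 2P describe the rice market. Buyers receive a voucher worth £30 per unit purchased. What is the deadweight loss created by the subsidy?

Deadweight loss = £675

Pre-subsidy: 607 - 6P = -9 + 2P gives P* = 77, Q* = 145.
With the rebate, buyers effectively pay Pb = Ps − 30, where Ps is the price sellers receive.
Demand in terms of Ps becomes Qd = 607 − 6(Ps − 30) = 787 - 6Ps. Setting this equal to supply: 787 - 6Ps = -9 + 2Ps, so Ps = 99.5.
Buyers pay Pb = 99.5 − 30 = 69.5; Q' = -9 + 2·99.5 = 190.
The subsidy expands output by 190 − 145 = 45 past the efficient level; on those units the gap between marginal cost and willingness to pay runs from 0 up to 30.
DWL = ½ × 30 × 45 = 675.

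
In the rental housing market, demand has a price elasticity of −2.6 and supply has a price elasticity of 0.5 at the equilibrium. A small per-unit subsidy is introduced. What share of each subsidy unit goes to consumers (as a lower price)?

For a small subsidy around the equilibrium, the benefit split depends on the relative slopes, which at a point are proportional to the elasticities.
Buyer share = εs/(εs + |εd|) = 0.5/(0.5 + 2.6) = 5/31; seller share = |εd|/(εs + |εd|) = 26/31.

Consumer share = 5/31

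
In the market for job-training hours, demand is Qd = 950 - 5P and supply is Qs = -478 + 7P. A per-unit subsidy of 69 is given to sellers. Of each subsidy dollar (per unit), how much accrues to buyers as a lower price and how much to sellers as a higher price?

Pre-subsidy: 950 - 5P = -478 + 7P gives P* = 119, Q* = 355.
With the subsidy, sellers receive Ps = Pb + 69 for each unit, where Pb is the price buyers pay.
Supply in terms of Pb becomes Qs = -478 + 7(Pb + 69) = 5 + 7Pb. Setting this equal to demand: 950 - 5Pb = 5 + 7Pb, so Pb = 78.75.
Sellers receive Ps = 78.75 + 69 = 147.75; Q' = 950 − 5·78.75 = 556.25.
Buyers' price falls by P* − Pb = 119 − 78.75 = 40.25; sellers' price rises by Ps − P* = 147.75 − 119 = 28.75.

Buyers gain 40.25 per unit; sellers gain 28.75 per unit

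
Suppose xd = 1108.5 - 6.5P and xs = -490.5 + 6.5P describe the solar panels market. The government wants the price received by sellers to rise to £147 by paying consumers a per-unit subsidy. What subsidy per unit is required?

At a seller price of 147, quantity supplied is -490.5 + 6.5·147 = 465.
Buyers absorb 465 only when they pay Pb with 1108.5 − 6.5·Pb = 465, i.e. Pb = 99.
s = Ps − Pb = 147 − 99 = 48.

Required subsidy s = £48 per unit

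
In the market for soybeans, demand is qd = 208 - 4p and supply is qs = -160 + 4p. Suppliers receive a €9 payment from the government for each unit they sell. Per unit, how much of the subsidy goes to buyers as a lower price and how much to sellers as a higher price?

Pre-subsidy: 208 - 4p = -160 + 4p gives p* = 46, q* = 24.
With the subsidy, sellers receive ps = pb + 9 for each unit, where pb is the price buyers pay.
Supply in terms of pb becomes qs = -160 + 4(pb + 9) = -124 + 4pb. Setting this equal to demand: 208 - 4pb = -124 + 4pb, so pb = 41.5.
Sellers receive ps = 41.5 + 9 = 50.5; q' = 208 − 4·41.5 = 42.
Buyers' price falls by p* − pb = 46 − 41.5 = 4.5; sellers' price rises by ps − p* = 50.5 − 46 = 4.5.

Buyers gain €4.5 per unit; sellers gain €4.5 per unit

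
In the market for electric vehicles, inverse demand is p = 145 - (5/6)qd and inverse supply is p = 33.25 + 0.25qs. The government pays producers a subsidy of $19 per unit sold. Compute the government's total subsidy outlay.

Pre-subsidy: 145 - (5/6)q = 33.25 + 0.25q gives q* = 1341/13 and p* = 1535/26.
With the subsidy, sellers receive ps = pb + 19 for each unit, where pb is the price buyers pay.
On the curves, pb = 145 - (5/6)q and ps = 33.25 + 0.25q; the wedge ps − pb = 19 gives 33.25 + 0.25q − (145 - (5/6)q) = 19, so q' = 1569/13.
Then pb = 145 − (5/6)·(1569/13) = 1155/26 and ps = 33.25 + 0.25·(1569/13) = 1649/26.
Government outlay = subsidy × quantity = 19 × 1569/13 = 29811/13.

Government cost = 29811/13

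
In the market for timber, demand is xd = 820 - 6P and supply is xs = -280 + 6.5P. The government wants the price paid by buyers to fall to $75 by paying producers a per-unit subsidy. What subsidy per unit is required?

At a buyer price of 75, quantity demanded is 820 − 6·75 = 370.
Sellers supply 370 only when they receive Ps with -280 + 6.5·Ps = 370, i.e. Ps = 100.
s = Ps − Pb = 100 − 75 = 25.

Required subsidy s = $25 per unit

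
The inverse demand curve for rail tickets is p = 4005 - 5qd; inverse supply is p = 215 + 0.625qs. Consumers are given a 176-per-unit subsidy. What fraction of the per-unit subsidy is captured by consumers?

Consumer share = 8/9

Pre-subsidy: 4005 - 5q = 215 + 0.625q gives q* = 6064/9 and p* = 5725/9.
With the rebate, buyers effectively pay pb = ps − 176, where ps is the price sellers receive.
On the curves, pb = 4005 - 5q and ps = 215 + 0.625q; the wedge ps − pb = 176 gives 215 + 0.625q − (4005 - 5q) = 176, so q' = 10576/15.
Then pb = 4005 − 5·(10576/15) = 1439/3 and ps = 215 + 0.625·(10576/15) = 1967/3.
Buyers' price falls by p* − pb = 5725/9 − 1439/3 = 1408/9; sellers' price rises by ps − p* = 1967/3 − 5725/9 = 176/9.
So consumers capture (1408/9)/176 = 8/9 of each unit of subsidy.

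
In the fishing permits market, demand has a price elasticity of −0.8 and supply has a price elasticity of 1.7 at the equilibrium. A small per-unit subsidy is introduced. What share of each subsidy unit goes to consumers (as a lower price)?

Consumer share = 0.68

For a small subsidy around the equilibrium, the benefit split depends on the relative slopes, which at a point are proportional to the elasticities.
Buyer share = εs/(εs + |εd|) = 1.7/(1.7 + 0.8) = 0.68; seller share = |εd|/(εs + |εd|) = 0.32.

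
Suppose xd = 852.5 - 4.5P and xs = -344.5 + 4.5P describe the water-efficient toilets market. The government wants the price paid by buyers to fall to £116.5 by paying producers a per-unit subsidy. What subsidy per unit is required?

Required subsidy s = £33 per unit

At a buyer price of 116.5, quantity demanded is 852.5 − 4.5·116.5 = 328.25.
Sellers supply 328.25 only when they receive Ps with -344.5 + 4.5·Ps = 328.25, i.e. Ps = 149.5.
s = Ps − Pb = 149.5 − 116.5 = 33.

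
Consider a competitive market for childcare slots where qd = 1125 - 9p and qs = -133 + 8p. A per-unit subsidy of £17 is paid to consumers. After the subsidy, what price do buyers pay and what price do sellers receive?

Buyers pay £66; sellers receive £83

Pre-subsidy: 1125 - 9p = -133 + 8p gives p* = 74, q* = 459.
With the rebate, buyers effectively pay pb = ps − 17, where ps is the price sellers receive.
Demand in terms of ps becomes qd = 1125 − 9(ps − 17) = 1278 - 9ps. Setting this equal to supply: 1278 - 9ps = -133 + 8ps, so ps = 83.
Buyers pay pb = 83 − 17 = 66; q' = -133 + 8·83 = 531.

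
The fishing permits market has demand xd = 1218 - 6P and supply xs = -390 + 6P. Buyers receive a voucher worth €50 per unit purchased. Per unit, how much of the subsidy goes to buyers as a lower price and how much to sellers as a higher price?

Buyers gain €25 per unit; sellers gain €25 per unit

Pre-subsidy: 1218 - 6P = -390 + 6P gives P* = 134, x* = 414.
With the rebate, buyers effectively pay Pb = Ps − 50, where Ps is the price sellers receive.
Demand in terms of Ps becomes xd = 1218 − 6(Ps − 50) = 1518 - 6Ps. Setting this equal to supply: 1518 - 6Ps = -390 + 6Ps, so Ps = 159.
Buyers pay Pb = 159 − 50 = 109; x' = -390 + 6·159 = 564.
Buyers' price falls by P* − Pb = 134 − 109 = 25; sellers' price rises by Ps − P* = 159 − 134 = 25.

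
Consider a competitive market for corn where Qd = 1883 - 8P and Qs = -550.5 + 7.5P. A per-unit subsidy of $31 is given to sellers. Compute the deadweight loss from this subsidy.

Deadweight loss = $1860

Pre-subsidy: 1883 - 8P = -550.5 + 7.5P gives P* = 157, Q* = 627.
With the subsidy, sellers receive Ps = Pb + 31 for each unit, where Pb is the price buyers pay.
Supply in terms of Pb becomes Qs = -550.5 + 7.5(Pb + 31) = -318 + 7.5Pb. Setting this equal to demand: 1883 - 8Pb = -318 + 7.5Pb, so Pb = 142.
Sellers receive Ps = 142 + 31 = 173; Q' = 1883 − 8·142 = 747.
The subsidy expands output by 747 − 627 = 120 past the efficient level; on those units the gap between marginal cost and willingness to pay runs from 0 up to 31.
DWL = ½ × 31 × 120 = 1860.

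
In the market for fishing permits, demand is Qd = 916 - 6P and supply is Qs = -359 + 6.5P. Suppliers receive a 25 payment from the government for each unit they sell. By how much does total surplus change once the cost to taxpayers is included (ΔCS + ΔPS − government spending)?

Net change in total surplus = -975

Pre-subsidy: 916 - 6P = -359 + 6.5P gives P* = 102, Q* = 304.
With the subsidy, sellers receive Ps = Pb + 25 for each unit, where Pb is the price buyers pay.
Supply in terms of Pb becomes Qs = -359 + 6.5(Pb + 25) = -196.5 + 6.5Pb. Setting this equal to demand: 916 - 6Pb = -196.5 + 6.5Pb, so Pb = 89.
Sellers receive Ps = 89 + 25 = 114; Q' = 916 − 6·89 = 382.
ΔCS = ½(304 + 382)(102 − 89) = 4459; ΔPS = ½(304 + 382)(114 − 102) = 4116.
Government spending = 25 × 382 = 9550.
Net change = 4459 + 4116 − 9550 = -975. The loss equals the DWL triangle ½·25·78.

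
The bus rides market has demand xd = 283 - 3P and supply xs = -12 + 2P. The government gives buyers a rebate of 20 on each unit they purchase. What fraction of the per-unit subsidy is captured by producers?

Pre-subsidy: 283 - 3P = -12 + 2P gives P* = 59, x* = 106.
With the rebate, buyers effectively pay Pb = Ps − 20, where Ps is the price sellers receive.
Demand in terms of Ps becomes xd = 283 − 3(Ps − 20) = 343 - 3Ps. Setting this equal to supply: 343 - 3Ps = -12 + 2Ps, so Ps = 71.
Buyers pay Pb = 71 − 20 = 51; x' = -12 + 2·71 = 130.
Buyers' price falls by P* − Pb = 59 − 51 = 8; sellers' price rises by Ps − P* = 71 − 59 = 12.
So producers capture 12/20 = 0.6 of each unit of subsidy.

Producer share = 0.6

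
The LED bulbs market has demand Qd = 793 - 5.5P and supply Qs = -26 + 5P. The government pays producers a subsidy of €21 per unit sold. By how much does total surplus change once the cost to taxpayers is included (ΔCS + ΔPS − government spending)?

Net change in total surplus = -€577.5

Pre-subsidy: 793 - 5.5P = -26 + 5P gives P* = 78, Q* = 364.
With the subsidy, sellers receive Ps = Pb + 21 for each unit, where Pb is the price buyers pay.
Supply in terms of Pb becomes Qs = -26 + 5(Pb + 21) = 79 + 5Pb. Setting this equal to demand: 793 - 5.5Pb = 79 + 5Pb, so Pb = 68.
Sellers receive Ps = 68 + 21 = 89; Q' = 793 − 5.5·68 = 419.
ΔCS = ½(364 + 419)(78 − 68) = 3915; ΔPS = ½(364 + 419)(89 − 78) = 4306.5.
Government spending = 21 × 419 = 8799.
Net change = 3915 + 4306.5 − 8799 = -577.5. The loss equals the DWL triangle ½·21·55.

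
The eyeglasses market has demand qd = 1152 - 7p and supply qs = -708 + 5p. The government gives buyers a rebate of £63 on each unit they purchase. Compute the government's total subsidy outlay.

Government cost = £15797.25

Pre-subsidy: 1152 - 7p = -708 + 5p gives p* = 155, q* = 67.
With the rebate, buyers effectively pay pb = ps − 63, where ps is the price sellers receive.
Demand in terms of ps becomes qd = 1152 − 7(ps − 63) = 1593 - 7ps. Setting this equal to supply: 1593 - 7ps = -708 + 5ps, so ps = 191.75.
Buyers pay pb = 191.75 − 63 = 128.75; q' = -708 + 5·191.75 = 250.75.
Government outlay = subsidy × quantity = 63 × 250.75 = 15797.25.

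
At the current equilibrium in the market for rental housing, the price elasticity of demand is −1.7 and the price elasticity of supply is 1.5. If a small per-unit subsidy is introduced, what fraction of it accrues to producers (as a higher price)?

Producer share = 0.53125

For a small subsidy around the equilibrium, the benefit split depends on the relative slopes, which at a point are proportional to the elasticities.
Buyer share = εs/(εs + |εd|) = 1.5/(1.5 + 1.7) = 0.46875; seller share = |εd|/(εs + |εd|) = 0.53125.
So producers capture 0.53125 of the subsidy.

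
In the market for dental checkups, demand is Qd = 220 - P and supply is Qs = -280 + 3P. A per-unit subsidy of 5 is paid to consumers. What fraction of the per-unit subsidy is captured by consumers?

Pre-subsidy: 220 - P = -280 + 3P gives P* = 125, Q* = 95.
With the rebate, buyers effectively pay Pb = Ps − 5, where Ps is the price sellers receive.
Demand in terms of Ps becomes Qd = 220 − 1(Ps − 5) = 225 - Ps. Setting this equal to supply: 225 - Ps = -280 + 3Ps, so Ps = 126.25.
Buyers pay Pb = 126.25 − 5 = 121.25; Q' = -280 + 3·126.25 = 98.75.
Buyers' price falls by P* − Pb = 125 − 121.25 = 3.75; sellers' price rises by Ps − P* = 126.25 − 125 = 1.25.
So consumers capture 3.75/5 = 0.75 of each unit of subsidy.

Consumer share = 0.75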